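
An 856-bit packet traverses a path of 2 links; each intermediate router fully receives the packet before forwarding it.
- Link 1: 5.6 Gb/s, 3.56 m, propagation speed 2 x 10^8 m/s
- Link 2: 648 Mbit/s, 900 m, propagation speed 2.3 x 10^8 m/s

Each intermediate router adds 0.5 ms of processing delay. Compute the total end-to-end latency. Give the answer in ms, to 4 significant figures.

Transmission delays (L/R per hop): 0.000152857, 0.00132099 ms; sum = 0.00147384 ms.
Propagation delays (d/s per hop): 1.78e-05, 0.00391304 ms; sum = 0.00393084 ms.
Processing at 1 router(s): 1 × 0.5 ms = 0.5 ms.
End-to-end = 0.5054 ms.

0.5054 ms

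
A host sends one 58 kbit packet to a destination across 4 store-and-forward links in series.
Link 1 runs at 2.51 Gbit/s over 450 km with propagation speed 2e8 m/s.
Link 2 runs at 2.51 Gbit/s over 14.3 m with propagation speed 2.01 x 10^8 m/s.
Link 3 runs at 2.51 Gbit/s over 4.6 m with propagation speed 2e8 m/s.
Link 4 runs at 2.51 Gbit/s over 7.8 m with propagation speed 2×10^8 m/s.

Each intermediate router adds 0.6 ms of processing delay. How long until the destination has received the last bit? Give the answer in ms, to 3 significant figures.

4.14 ms

L = 58000 bits.
Transmission delay per hop = L/R = 58000/2510000000 = 0.0231076 ms; 4 hops → 0.0924303 ms.
Propagation delays (d/s per hop): 2.25, 7.11443e-05, 2.3e-05, 3.9e-05 ms; sum = 2.25013 ms.
Processing at 3 router(s): 3 × 0.6 ms = 1.8 ms.
End-to-end = 4.14 ms.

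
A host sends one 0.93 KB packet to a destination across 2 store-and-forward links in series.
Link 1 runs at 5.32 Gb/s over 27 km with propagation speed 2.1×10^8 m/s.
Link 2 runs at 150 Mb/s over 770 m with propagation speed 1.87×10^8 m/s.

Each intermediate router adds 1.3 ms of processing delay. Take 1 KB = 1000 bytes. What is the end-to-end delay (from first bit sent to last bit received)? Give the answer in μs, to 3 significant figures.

1480 μs

L = 7440 bits.
Transmission delays (L/R per hop): 1.3985, 49.6 μs; sum = 50.9985 μs.
Propagation delays (d/s per hop): 128.571, 4.11765 μs; sum = 132.689 μs.
Processing at 1 router(s): 1 × 1.3 ms = 1300 μs.
End-to-end = 1480 μs.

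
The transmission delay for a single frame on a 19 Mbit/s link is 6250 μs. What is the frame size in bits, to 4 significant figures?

118800 bits

L = R × t_tx = 19000000 b/s × 0.00625 s = 118750 bits.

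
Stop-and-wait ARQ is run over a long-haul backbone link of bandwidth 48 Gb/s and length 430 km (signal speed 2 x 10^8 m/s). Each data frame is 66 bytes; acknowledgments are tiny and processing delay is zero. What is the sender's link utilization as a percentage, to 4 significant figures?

t_tx = L/R = 528/48000000000 = 1.1e-08 s.
t_prop = 430000/200000000 = 0.00215 s; RTT = 0.0043 s.
Cycle = t_tx + RTT = 0.00430001 s.
Utilization = t_tx / cycle = 1.1e-08/0.00430001 = 0.0002558 %.

0.0002558 %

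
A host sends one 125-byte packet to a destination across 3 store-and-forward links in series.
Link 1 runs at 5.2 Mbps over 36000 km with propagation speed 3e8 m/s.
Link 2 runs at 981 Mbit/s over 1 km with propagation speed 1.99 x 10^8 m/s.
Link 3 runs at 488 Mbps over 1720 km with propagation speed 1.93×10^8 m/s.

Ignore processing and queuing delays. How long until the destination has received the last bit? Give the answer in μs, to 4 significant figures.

L = 125 × 8 = 1000 bits.
Transmission delays (L/R per hop): 192.308, 1.01937, 2.04918 μs; sum = 195.376 μs.
Propagation delays (d/s per hop): 120000, 5.02513, 8911.92 μs; sum = 128917 μs.
End-to-end = 129100 μs.

129100 μs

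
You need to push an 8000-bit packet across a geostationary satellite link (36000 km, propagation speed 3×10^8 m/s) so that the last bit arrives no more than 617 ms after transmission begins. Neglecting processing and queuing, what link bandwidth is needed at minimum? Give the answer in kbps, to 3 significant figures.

Propagation delay = 36000000 / 300000000 = 120 ms.
Transmission budget = 617 − 120 = 497 ms.
R ≥ L / t_tx = 8000 bits / 0.497 s = 16.1 kbps.

16.1 kbps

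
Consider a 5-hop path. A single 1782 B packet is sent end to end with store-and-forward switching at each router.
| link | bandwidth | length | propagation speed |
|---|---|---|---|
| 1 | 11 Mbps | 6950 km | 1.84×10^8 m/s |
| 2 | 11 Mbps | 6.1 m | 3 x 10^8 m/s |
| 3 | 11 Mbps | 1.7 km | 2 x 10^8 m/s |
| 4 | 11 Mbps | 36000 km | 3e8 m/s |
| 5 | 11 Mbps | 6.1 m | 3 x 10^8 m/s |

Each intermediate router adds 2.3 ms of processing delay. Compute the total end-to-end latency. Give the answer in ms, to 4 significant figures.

173.5 ms

L = 1782 × 8 = 14256 bits.
Transmission delay per hop = L/R = 14256/11000000 = 1.296 ms; 5 hops → 6.48 ms.
Propagation delays (d/s per hop): 37.7717, 2.03333e-05, 0.0085, 120, 2.03333e-05 ms; sum = 157.78 ms.
Processing at 4 router(s): 4 × 2.3 ms = 9.2 ms.
End-to-end = 173.5 ms.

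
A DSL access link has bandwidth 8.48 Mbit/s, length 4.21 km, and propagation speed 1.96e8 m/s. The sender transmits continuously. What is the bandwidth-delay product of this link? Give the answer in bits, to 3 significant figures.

182 bits

Propagation delay = 4210 / 196000000 = 2.14796e-05 s.
BDP = R × t_prop = 8480000 × 2.14796e-05 = 182.147 bits.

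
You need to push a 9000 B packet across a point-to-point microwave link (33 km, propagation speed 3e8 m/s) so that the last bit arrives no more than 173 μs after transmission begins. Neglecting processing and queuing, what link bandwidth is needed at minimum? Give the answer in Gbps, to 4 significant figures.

1.143 Gbps

L = 72000 bits.
Propagation delay = 33000 / 300000000 = 110 μs.
Transmission budget = 173 − 110 = 63 μs.
R ≥ L / t_tx = 72000 bits / 6.3e-05 s = 1.143 Gbps.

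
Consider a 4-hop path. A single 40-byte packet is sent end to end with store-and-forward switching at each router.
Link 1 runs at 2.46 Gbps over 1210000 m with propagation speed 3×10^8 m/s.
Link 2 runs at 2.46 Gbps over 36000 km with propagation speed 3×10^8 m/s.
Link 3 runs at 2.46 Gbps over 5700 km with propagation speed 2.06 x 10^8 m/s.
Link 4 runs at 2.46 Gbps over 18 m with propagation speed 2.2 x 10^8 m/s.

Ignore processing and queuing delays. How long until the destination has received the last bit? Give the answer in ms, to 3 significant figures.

152 ms

L = 40 × 8 = 320 bits.
Transmission delay per hop = L/R = 320/2460000000 = 0.000130081 ms; 4 hops → 0.000520325 ms.
Propagation delays (d/s per hop): 4.03333, 120, 27.6699, 8.18182e-05 ms; sum = 151.703 ms.
End-to-end = 152 ms.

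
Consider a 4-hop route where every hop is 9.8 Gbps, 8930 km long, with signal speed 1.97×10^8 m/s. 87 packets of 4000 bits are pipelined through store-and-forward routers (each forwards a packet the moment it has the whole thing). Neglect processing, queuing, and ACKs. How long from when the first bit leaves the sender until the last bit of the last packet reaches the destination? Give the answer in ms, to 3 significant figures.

Per-hop transmission t_tx = L/R = 4000/9800000000 = 0.000408163 ms.
Per-hop propagation t_prop = 8930000/197000000 = 45.3299 ms.
Pipeline fill: first packet needs 4·t_tx to clear all hops; remaining 86 packets each add one t_tx.
Total = (4+87-1)·t_tx + 4·t_prop = 90·0.000408163 + 4·45.3299 = 181 ms.

181 ms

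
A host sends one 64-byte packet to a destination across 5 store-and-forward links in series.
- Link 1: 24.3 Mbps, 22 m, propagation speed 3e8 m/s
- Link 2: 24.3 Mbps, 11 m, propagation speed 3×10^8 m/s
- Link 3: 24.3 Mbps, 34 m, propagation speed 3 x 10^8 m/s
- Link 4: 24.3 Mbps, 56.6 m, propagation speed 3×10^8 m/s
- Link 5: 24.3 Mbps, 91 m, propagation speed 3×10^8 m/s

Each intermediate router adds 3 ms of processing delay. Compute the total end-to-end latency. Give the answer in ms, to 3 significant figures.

L = 64 × 8 = 512 bits.
Transmission delay per hop = L/R = 512/24300000 = 0.02107 ms; 5 hops → 0.10535 ms.
Propagation delays (d/s per hop): 7.33333e-05, 3.66667e-05, 0.000113333, 0.000188667, 0.000303333 ms; sum = 0.000715333 ms.
Processing at 4 router(s): 4 × 3 ms = 12 ms.
End-to-end = 12.1 ms.

12.1 ms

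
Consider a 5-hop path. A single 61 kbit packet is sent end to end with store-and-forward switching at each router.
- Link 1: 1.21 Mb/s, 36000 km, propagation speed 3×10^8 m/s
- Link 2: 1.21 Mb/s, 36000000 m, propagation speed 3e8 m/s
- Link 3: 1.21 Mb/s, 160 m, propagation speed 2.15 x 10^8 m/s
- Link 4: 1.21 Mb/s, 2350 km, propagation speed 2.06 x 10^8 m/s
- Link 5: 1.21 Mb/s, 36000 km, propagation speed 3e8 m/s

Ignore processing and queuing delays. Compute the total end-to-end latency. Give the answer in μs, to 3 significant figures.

623000 μs

L = 61000 bits.
Transmission delay per hop = L/R = 61000/1210000 = 50413.2 μs; 5 hops → 252066 μs.
Propagation delays (d/s per hop): 120000, 120000, 0.744186, 11407.8, 120000 μs; sum = 371409 μs.
End-to-end = 623000 μs.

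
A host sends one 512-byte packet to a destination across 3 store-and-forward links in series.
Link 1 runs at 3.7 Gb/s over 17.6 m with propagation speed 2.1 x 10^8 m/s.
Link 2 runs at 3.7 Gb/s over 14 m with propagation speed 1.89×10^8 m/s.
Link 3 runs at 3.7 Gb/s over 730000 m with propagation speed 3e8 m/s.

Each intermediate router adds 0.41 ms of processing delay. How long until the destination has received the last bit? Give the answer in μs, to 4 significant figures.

3257 μs

L = 512 × 8 = 4096 bits.
Transmission delay per hop = L/R = 4096/3700000000 = 1.10703 μs; 3 hops → 3.32108 μs.
Propagation delays (d/s per hop): 0.0838095, 0.0740741, 2433.33 μs; sum = 2433.49 μs.
Processing at 2 router(s): 2 × 0.41 ms = 820 μs.
End-to-end = 3257 μs.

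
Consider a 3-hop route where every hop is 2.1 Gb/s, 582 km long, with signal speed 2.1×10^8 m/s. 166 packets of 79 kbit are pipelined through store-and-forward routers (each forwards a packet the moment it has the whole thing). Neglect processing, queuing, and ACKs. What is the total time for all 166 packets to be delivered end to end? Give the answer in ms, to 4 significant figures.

Per-hop transmission t_tx = L/R = 79000/2100000000 = 0.037619 ms.
Per-hop propagation t_prop = 582000/210000000 = 2.77143 ms.
Pipeline fill: first packet needs 3·t_tx to clear all hops; remaining 165 packets each add one t_tx.
Total = (3+166-1)·t_tx + 3·t_prop = 168·0.037619 + 3·2.77143 = 14.63 ms.

14.63 ms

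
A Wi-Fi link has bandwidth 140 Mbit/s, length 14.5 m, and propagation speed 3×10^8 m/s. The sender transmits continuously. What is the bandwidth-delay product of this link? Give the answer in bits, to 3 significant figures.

6.77 bits

Propagation delay = 14.5 / 300000000 = 4.83333e-08 s.
BDP = R × t_prop = 140000000 × 4.83333e-08 = 6.76667 bits.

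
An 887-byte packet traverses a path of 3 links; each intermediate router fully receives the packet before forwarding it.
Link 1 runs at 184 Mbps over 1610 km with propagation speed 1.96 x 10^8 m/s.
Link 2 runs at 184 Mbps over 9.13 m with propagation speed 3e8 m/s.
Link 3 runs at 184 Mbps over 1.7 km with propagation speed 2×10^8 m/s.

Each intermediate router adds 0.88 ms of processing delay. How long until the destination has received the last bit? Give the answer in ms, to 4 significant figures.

10.10 ms

L = 887 × 8 = 7096 bits.
Transmission delay per hop = L/R = 7096/184000000 = 0.0385652 ms; 3 hops → 0.115696 ms.
Propagation delays (d/s per hop): 8.21429, 3.04333e-05, 0.0085 ms; sum = 8.22282 ms.
Processing at 2 router(s): 2 × 0.88 ms = 1.76 ms.
End-to-end = 10.10 ms.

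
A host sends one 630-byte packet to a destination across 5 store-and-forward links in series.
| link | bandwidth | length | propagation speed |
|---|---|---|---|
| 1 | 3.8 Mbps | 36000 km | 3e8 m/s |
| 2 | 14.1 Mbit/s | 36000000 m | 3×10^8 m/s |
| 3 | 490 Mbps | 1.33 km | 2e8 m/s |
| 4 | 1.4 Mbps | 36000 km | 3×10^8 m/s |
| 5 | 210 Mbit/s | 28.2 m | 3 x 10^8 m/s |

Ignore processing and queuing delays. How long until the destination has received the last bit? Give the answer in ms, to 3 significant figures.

365 ms

L = 630 × 8 = 5040 bits.
Transmission delays (L/R per hop): 1.32632, 0.357447, 0.0102857, 3.6, 0.024 ms; sum = 5.31805 ms.
Propagation delays (d/s per hop): 120, 120, 0.00665, 120, 9.4e-05 ms; sum = 360.007 ms.
End-to-end = 365 ms.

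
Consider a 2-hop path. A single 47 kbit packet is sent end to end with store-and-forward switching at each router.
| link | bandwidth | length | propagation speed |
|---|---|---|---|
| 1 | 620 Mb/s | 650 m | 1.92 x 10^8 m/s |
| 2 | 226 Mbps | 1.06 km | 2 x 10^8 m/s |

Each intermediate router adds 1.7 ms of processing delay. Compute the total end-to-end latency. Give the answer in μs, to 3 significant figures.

1990 μs

L = 47000 bits.
Transmission delays (L/R per hop): 75.8065, 207.965 μs; sum = 283.771 μs.
Propagation delays (d/s per hop): 3.38542, 5.3 μs; sum = 8.68542 μs.
Processing at 1 router(s): 1 × 1.7 ms = 1700 μs.
End-to-end = 1990 μs.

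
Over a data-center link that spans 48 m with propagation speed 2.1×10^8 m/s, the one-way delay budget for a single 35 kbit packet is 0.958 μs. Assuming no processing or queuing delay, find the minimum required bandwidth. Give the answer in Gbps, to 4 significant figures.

47.98 Gbps

Propagation delay = 48 / 210000000 = 0.228571 μs.
Transmission budget = 0.958 − 0.228571 = 0.729429 μs.
R ≥ L / t_tx = 35000 bits / 7.29429e-07 s = 47.98 Gbps.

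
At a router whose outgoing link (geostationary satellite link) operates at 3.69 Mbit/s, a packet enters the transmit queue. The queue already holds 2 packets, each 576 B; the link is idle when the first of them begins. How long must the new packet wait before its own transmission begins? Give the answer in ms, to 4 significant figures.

2.498 ms

Each queued packet: L/R = 4608/3690000 = 1.24878 ms.
2 queued → 2.49756 ms.
Queuing delay = 2.498 ms.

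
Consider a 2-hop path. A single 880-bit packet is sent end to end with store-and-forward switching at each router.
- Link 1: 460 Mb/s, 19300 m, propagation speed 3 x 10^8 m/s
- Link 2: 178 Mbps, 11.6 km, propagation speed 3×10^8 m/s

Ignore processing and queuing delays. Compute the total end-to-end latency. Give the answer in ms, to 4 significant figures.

0.1099 ms

Transmission delays (L/R per hop): 0.00191304, 0.00494382 ms; sum = 0.00685686 ms.
Propagation delays (d/s per hop): 0.0643333, 0.0386667 ms; sum = 0.103 ms.
End-to-end = 0.1099 ms.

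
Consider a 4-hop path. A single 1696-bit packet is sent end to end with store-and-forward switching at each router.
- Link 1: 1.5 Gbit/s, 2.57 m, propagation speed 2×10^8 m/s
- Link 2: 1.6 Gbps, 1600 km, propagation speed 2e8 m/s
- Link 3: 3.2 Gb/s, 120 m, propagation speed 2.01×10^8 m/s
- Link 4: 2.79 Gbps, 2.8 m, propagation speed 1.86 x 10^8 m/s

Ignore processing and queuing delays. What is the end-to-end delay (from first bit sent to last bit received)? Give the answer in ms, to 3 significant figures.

Transmission delays (L/R per hop): 0.00113067, 0.00106, 0.00053, 0.000607885 ms; sum = 0.00332855 ms.
Propagation delays (d/s per hop): 1.285e-05, 8, 0.000597015, 1.50538e-05 ms; sum = 8.00062 ms.
End-to-end = 8.00 ms.

8.00 ms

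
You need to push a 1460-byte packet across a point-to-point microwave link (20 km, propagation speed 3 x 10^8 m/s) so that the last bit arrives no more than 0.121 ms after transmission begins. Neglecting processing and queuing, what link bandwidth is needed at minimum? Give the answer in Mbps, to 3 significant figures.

215 Mbps

L = 11680 bits.
Propagation delay = 20000 / 300000000 = 0.0666667 ms.
Transmission budget = 0.121 − 0.0666667 = 0.0543333 ms.
R ≥ L / t_tx = 11680 bits / 5.43333e-05 s = 215 Mbps.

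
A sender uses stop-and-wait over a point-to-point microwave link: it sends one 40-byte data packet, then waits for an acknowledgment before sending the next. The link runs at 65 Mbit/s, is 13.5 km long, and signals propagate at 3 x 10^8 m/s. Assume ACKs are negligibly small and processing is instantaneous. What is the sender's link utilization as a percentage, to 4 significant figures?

5.186 %

t_tx = L/R = 320/65000000 = 4.92308e-06 s.
t_prop = 13500/300000000 = 4.5e-05 s; RTT = 9e-05 s.
Cycle = t_tx + RTT = 9.49231e-05 s.
Utilization = t_tx / cycle = 4.92308e-06/9.49231e-05 = 5.186 %.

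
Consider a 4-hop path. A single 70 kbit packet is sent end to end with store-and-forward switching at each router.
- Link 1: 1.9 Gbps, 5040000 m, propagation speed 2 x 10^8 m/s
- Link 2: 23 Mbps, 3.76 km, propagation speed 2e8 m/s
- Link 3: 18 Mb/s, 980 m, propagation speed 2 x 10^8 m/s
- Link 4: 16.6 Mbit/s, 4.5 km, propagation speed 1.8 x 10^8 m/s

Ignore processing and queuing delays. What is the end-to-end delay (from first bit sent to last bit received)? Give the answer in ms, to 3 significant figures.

L = 70000 bits.
Transmission delays (L/R per hop): 0.0368421, 3.04348, 3.88889, 4.21687 ms; sum = 11.1861 ms.
Propagation delays (d/s per hop): 25.2, 0.0188, 0.0049, 0.025 ms; sum = 25.2487 ms.
End-to-end = 36.4 ms.

36.4 ms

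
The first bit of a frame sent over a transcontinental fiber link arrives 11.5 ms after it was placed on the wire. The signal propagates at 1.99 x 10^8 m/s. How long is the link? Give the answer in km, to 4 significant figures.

d = s × t_prop = 199000000 × 0.0115 = 2289 km.

2289 km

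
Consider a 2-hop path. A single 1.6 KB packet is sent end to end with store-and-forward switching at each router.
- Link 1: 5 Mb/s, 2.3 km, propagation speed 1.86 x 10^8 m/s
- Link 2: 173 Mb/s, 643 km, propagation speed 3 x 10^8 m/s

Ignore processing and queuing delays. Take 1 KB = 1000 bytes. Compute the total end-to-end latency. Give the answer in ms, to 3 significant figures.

4.79 ms

L = 12800 bits.
Transmission delays (L/R per hop): 2.56, 0.0739884 ms; sum = 2.63399 ms.
Propagation delays (d/s per hop): 0.0123656, 2.14333 ms; sum = 2.1557 ms.
End-to-end = 4.79 ms.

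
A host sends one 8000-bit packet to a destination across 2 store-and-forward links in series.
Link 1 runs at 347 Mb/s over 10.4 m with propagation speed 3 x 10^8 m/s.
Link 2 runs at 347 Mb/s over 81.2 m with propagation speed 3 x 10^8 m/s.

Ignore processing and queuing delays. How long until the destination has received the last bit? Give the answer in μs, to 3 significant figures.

46.4 μs

Transmission delay per hop = L/R = 8000/347000000 = 23.0548 μs; 2 hops → 46.1095 μs.
Propagation delays (d/s per hop): 0.0346667, 0.270667 μs; sum = 0.305333 μs.
End-to-end = 46.4 μs.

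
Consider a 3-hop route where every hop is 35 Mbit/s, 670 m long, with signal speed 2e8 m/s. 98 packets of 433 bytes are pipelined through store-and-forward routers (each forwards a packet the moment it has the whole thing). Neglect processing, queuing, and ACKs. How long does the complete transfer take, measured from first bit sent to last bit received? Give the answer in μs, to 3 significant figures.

Per-hop transmission t_tx = L/R = 3464/35000000 = 98.9714 μs.
Per-hop propagation t_prop = 670/200000000 = 3.35 μs.
Pipeline fill: first packet needs 3·t_tx to clear all hops; remaining 97 packets each add one t_tx.
Total = (3+98-1)·t_tx + 3·t_prop = 100·98.9714 + 3·3.35 = 9910 μs.

9910 μs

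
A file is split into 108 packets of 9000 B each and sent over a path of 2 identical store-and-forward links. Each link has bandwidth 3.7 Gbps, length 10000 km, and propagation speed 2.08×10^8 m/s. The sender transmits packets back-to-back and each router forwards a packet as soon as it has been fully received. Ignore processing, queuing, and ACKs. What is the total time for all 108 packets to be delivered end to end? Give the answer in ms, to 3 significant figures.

Per-hop transmission t_tx = L/R = 72000/3700000000 = 0.0194595 ms.
Per-hop propagation t_prop = 10000000/208000000 = 48.0769 ms.
Pipeline fill: first packet needs 2·t_tx to clear all hops; remaining 107 packets each add one t_tx.
Total = (2+108-1)·t_tx + 2·t_prop = 109·0.0194595 + 2·48.0769 = 98.3 ms.

98.3 ms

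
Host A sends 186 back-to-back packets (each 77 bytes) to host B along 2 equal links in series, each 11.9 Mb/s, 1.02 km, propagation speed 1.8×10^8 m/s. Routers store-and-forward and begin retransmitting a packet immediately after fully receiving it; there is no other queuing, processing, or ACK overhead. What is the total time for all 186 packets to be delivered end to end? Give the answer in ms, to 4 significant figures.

Per-hop transmission t_tx = L/R = 616/11900000 = 0.0517647 ms.
Per-hop propagation t_prop = 1020/180000000 = 0.00566667 ms.
Pipeline fill: first packet needs 2·t_tx to clear all hops; remaining 185 packets each add one t_tx.
Total = (2+186-1)·t_tx + 2·t_prop = 187·0.0517647 + 2·0.00566667 = 9.691 ms.

9.691 ms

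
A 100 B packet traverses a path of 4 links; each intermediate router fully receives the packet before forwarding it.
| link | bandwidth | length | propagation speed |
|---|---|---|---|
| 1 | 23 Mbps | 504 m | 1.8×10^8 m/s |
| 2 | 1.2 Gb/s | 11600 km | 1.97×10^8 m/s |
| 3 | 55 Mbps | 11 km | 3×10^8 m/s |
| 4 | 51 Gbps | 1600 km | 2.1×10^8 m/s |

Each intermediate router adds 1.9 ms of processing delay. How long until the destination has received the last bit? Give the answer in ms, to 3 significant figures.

L = 100 × 8 = 800 bits.
Transmission delays (L/R per hop): 0.0347826, 0.000666667, 0.0145455, 1.56863e-05 ms; sum = 0.0500104 ms.
Propagation delays (d/s per hop): 0.0028, 58.8832, 0.0366667, 7.61905 ms; sum = 66.5418 ms.
Processing at 3 router(s): 3 × 1.9 ms = 5.7 ms.
End-to-end = 72.3 ms.

72.3 ms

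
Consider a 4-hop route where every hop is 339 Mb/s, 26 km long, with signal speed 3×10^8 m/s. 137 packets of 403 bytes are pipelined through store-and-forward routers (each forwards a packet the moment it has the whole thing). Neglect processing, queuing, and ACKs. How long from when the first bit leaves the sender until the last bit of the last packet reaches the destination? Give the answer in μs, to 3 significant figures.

Per-hop transmission t_tx = L/R = 3224/339000000 = 9.51032 μs.
Per-hop propagation t_prop = 26000/300000000 = 86.6667 μs.
Pipeline fill: first packet needs 4·t_tx to clear all hops; remaining 136 packets each add one t_tx.
Total = (4+137-1)·t_tx + 4·t_prop = 140·9.51032 + 4·86.6667 = 1680 μs.

1680 μs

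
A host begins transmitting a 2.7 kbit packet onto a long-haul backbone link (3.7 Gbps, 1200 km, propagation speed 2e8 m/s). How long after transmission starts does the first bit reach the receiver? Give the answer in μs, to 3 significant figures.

First bit experiences only propagation delay: d/s = 1200000/200000000 = 6000 μs.

6000 μs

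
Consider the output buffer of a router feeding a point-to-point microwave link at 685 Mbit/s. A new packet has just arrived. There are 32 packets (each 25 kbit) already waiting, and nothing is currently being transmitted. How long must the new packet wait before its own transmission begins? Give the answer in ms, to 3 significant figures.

Each queued packet: L/R = 25000/685000000 = 0.0364964 ms.
32 queued → 1.16788 ms.
Queuing delay = 1.17 ms.

1.17 ms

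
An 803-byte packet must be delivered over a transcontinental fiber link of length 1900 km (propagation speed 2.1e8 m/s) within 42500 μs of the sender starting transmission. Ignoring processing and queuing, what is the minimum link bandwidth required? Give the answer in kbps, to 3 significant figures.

L = 6424 bits.
Propagation delay = 1900000 / 210000000 = 9047.62 μs.
Transmission budget = 42500 − 9047.62 = 33452.4 μs.
R ≥ L / t_tx = 6424 bits / 0.0334524 s = 192 kbps.

192 kbps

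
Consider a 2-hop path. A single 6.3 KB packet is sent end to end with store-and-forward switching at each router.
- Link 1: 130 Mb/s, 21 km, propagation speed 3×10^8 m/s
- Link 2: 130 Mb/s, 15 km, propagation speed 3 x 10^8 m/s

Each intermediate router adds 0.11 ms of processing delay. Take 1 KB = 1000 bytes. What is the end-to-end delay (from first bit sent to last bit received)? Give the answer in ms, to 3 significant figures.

L = 50400 bits.
Transmission delay per hop = L/R = 50400/130000000 = 0.387692 ms; 2 hops → 0.775385 ms.
Propagation delays (d/s per hop): 0.07, 0.05 ms; sum = 0.12 ms.
Processing at 1 router(s): 1 × 0.11 ms = 0.11 ms.
End-to-end = 1.01 ms.

1.01 ms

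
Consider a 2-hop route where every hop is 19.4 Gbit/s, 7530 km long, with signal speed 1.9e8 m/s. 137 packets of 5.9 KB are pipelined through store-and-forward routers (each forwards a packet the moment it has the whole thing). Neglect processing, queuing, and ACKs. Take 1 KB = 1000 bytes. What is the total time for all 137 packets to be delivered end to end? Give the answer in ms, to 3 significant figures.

Per-hop transmission t_tx = L/R = 47200/19400000000 = 0.00243299 ms.
Per-hop propagation t_prop = 7530000/190000000 = 39.6316 ms.
Pipeline fill: first packet needs 2·t_tx to clear all hops; remaining 136 packets each add one t_tx.
Total = (2+137-1)·t_tx + 2·t_prop = 138·0.00243299 + 2·39.6316 = 79.6 ms.

79.6 ms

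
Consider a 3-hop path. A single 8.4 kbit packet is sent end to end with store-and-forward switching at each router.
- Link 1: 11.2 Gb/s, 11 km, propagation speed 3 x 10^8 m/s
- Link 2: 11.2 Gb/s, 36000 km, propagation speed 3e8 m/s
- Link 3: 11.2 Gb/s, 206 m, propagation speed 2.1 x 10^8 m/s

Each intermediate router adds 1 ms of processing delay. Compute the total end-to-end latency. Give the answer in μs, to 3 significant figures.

L = 8400 bits.
Transmission delay per hop = L/R = 8400/11200000000 = 0.75 μs; 3 hops → 2.25 μs.
Propagation delays (d/s per hop): 36.6667, 120000, 0.980952 μs; sum = 120038 μs.
Processing at 2 router(s): 2 × 1 ms = 2000 μs.
End-to-end = 122000 μs.

122000 μs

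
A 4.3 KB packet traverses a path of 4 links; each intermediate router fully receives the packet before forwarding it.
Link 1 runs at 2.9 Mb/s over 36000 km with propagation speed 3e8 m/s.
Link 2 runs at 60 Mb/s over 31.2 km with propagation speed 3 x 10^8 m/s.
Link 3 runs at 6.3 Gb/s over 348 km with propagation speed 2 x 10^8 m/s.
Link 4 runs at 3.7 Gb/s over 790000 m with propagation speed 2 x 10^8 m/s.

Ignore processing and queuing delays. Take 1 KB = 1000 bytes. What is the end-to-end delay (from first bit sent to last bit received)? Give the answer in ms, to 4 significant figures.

L = 34400 bits.
Transmission delays (L/R per hop): 11.8621, 0.573333, 0.00546032, 0.0092973 ms; sum = 12.4502 ms.
Propagation delays (d/s per hop): 120, 0.104, 1.74, 3.95 ms; sum = 125.794 ms.
End-to-end = 138.2 ms.

138.2 ms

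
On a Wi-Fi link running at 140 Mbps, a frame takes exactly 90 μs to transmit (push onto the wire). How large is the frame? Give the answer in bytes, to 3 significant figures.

L = R × t_tx = 140000000 b/s × 9e-05 s = 12600 bits.
In bytes: 12600 / 8 = 1580 bytes.

1580 bytes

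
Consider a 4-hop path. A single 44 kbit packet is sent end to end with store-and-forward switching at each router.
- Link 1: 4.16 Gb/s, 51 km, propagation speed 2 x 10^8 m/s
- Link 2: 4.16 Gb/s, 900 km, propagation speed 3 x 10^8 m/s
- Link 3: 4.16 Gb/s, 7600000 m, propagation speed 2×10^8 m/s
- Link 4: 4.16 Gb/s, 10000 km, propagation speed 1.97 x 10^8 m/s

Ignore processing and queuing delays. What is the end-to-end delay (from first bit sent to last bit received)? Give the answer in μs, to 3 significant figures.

92100 μs

L = 44000 bits.
Transmission delay per hop = L/R = 44000/4160000000 = 10.5769 μs; 4 hops → 42.3077 μs.
Propagation delays (d/s per hop): 255, 3000, 38000, 50761.4 μs; sum = 92016.4 μs.
End-to-end = 92100 μs.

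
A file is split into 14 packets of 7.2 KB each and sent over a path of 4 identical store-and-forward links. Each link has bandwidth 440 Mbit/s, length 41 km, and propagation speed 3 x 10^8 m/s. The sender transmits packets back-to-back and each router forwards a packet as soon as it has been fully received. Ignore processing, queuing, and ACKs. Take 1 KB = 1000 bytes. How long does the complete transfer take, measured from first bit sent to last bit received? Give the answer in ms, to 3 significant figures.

Per-hop transmission t_tx = L/R = 57600/440000000 = 0.130909 ms.
Per-hop propagation t_prop = 41000/300000000 = 0.136667 ms.
Pipeline fill: first packet needs 4·t_tx to clear all hops; remaining 13 packets each add one t_tx.
Total = (4+14-1)·t_tx + 4·t_prop = 17·0.130909 + 4·0.136667 = 2.77 ms.

2.77 ms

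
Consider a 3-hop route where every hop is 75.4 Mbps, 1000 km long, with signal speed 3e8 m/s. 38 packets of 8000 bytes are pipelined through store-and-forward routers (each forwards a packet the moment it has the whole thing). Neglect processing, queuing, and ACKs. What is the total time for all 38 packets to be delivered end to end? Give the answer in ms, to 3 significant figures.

Per-hop transmission t_tx = L/R = 64000/75400000 = 0.848806 ms.
Per-hop propagation t_prop = 1000000/300000000 = 3.33333 ms.
Pipeline fill: first packet needs 3·t_tx to clear all hops; remaining 37 packets each add one t_tx.
Total = (3+38-1)·t_tx + 3·t_prop = 40·0.848806 + 3·3.33333 = 44.0 ms.

44.0 ms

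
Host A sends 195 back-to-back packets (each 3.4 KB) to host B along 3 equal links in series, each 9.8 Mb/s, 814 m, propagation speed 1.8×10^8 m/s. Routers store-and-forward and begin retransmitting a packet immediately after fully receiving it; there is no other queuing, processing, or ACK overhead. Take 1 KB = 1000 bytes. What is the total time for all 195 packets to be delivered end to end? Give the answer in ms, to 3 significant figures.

Per-hop transmission t_tx = L/R = 27200/9800000 = 2.77551 ms.
Per-hop propagation t_prop = 814/180000000 = 0.00452222 ms.
Pipeline fill: first packet needs 3·t_tx to clear all hops; remaining 194 packets each add one t_tx.
Total = (3+195-1)·t_tx + 3·t_prop = 197·2.77551 + 3·0.00452222 = 547 ms.

547 ms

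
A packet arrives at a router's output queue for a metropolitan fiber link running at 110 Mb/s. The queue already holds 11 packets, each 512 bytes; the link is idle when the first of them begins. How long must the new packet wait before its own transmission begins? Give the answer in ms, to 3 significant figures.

Each queued packet: L/R = 4096/110000000 = 0.0372364 ms.
11 queued → 0.4096 ms.
Queuing delay = 0.410 ms.

0.410 ms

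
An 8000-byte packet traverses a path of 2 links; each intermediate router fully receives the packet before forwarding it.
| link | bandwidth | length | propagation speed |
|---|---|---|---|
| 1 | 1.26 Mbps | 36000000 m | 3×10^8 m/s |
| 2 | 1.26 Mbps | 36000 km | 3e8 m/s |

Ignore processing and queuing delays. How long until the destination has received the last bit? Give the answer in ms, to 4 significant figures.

341.6 ms

L = 8000 × 8 = 64000 bits.
Transmission delay per hop = L/R = 64000/1260000 = 50.7937 ms; 2 hops → 101.587 ms.
Propagation delays (d/s per hop): 120, 120 ms; sum = 240 ms.
End-to-end = 341.6 ms.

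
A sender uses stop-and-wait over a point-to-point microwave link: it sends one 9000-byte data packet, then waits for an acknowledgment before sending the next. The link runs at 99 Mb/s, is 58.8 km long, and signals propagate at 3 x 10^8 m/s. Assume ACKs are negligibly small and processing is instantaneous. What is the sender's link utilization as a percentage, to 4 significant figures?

64.98 %

t_tx = L/R = 72000/99000000 = 0.000727273 s.
t_prop = 58800/300000000 = 0.000196 s; RTT = 0.000392 s.
Cycle = t_tx + RTT = 0.00111927 s.
Utilization = t_tx / cycle = 0.000727273/0.00111927 = 64.98 %.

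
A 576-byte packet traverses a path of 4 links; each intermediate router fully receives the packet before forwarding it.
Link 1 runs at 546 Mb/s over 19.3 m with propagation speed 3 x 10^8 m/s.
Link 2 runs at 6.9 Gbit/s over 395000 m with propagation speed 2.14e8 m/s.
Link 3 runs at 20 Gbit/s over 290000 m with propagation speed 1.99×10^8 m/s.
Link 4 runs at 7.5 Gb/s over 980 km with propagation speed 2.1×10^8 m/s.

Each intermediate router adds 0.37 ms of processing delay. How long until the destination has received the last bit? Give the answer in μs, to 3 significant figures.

L = 576 × 8 = 4608 bits.
Transmission delays (L/R per hop): 8.43956, 0.667826, 0.2304, 0.6144 μs; sum = 9.95219 μs.
Propagation delays (d/s per hop): 0.0643333, 1845.79, 1457.29, 4666.67 μs; sum = 7969.81 μs.
Processing at 3 router(s): 3 × 0.37 ms = 1110 μs.
End-to-end = 9090 μs.

9090 μs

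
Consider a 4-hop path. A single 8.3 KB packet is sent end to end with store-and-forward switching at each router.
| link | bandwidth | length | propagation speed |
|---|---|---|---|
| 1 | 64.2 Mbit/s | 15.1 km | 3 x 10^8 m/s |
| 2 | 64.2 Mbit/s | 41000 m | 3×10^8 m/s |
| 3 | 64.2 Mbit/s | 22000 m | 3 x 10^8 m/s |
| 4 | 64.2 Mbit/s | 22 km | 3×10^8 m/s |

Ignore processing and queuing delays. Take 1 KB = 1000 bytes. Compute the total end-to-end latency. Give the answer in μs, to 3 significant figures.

L = 66400 bits.
Transmission delay per hop = L/R = 66400/64200000 = 1034.27 μs; 4 hops → 4137.07 μs.
Propagation delays (d/s per hop): 50.3333, 136.667, 73.3333, 73.3333 μs; sum = 333.667 μs.
End-to-end = 4470 μs.

4470 μs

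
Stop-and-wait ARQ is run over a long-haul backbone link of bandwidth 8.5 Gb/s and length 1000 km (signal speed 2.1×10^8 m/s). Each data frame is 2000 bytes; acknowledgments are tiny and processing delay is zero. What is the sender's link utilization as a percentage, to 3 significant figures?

0.0198 %

t_tx = L/R = 16000/8500000000 = 1.88235e-06 s.
t_prop = 1000000/210000000 = 0.0047619 s; RTT = 0.00952381 s.
Cycle = t_tx + RTT = 0.00952569 s.
Utilization = t_tx / cycle = 1.88235e-06/0.00952569 = 0.0198 %.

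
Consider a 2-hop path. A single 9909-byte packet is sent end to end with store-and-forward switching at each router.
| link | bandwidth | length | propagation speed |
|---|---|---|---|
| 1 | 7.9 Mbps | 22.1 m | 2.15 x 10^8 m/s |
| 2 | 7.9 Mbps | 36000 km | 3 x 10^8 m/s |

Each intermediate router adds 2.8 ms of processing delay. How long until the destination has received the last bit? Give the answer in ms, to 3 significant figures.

L = 9909 × 8 = 79272 bits.
Transmission delay per hop = L/R = 79272/7900000 = 10.0344 ms; 2 hops → 20.0689 ms.
Propagation delays (d/s per hop): 0.000102791, 120 ms; sum = 120 ms.
Processing at 1 router(s): 1 × 2.8 ms = 2.8 ms.
End-to-end = 143 ms.

143 ms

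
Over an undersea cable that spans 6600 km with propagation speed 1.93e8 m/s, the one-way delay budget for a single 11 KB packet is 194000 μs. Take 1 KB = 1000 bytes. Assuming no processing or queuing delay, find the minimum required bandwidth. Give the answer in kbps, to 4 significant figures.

L = 88000 bits.
Propagation delay = 6600000 / 193000000 = 34196.9 μs.
Transmission budget = 194000 − 34196.9 = 159803 μs.
R ≥ L / t_tx = 88000 bits / 0.159803 s = 550.7 kbps.

550.7 kbps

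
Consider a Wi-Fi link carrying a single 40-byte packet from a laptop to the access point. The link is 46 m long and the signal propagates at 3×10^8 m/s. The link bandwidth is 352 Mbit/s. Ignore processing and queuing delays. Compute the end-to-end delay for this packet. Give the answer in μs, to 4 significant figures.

L = 40 × 8 = 320 bits.
Transmission delay = L/R = 320 / 352000000 = 0.909091 μs.
Propagation delay = d/s = 46 m / 300000000 m/s = 0.153333 μs.
Total = 1.062 μs.

1.062 μs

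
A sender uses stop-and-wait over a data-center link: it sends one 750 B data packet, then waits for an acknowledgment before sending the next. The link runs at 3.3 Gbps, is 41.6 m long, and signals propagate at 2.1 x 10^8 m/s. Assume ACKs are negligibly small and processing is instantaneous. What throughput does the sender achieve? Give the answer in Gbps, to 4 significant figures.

2.710 Gbps

t_tx = L/R = 6000/3300000000 = 1.81818e-06 s.
t_prop = 41.6/210000000 = 1.98095e-07 s; RTT = 3.9619e-07 s.
Cycle = t_tx + RTT = 2.21437e-06 s.
Throughput = L / cycle = 6000 / 2.21437e-06 = 2.710 Gbps.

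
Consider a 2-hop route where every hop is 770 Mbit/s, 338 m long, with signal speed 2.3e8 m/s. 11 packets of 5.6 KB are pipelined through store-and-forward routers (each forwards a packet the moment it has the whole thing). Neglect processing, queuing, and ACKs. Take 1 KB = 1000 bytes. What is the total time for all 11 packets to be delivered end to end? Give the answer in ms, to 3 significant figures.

Per-hop transmission t_tx = L/R = 44800/770000000 = 0.0581818 ms.
Per-hop propagation t_prop = 338/2.3e+08 = 0.00146957 ms.
Pipeline fill: first packet needs 2·t_tx to clear all hops; remaining 10 packets each add one t_tx.
Total = (2+11-1)·t_tx + 2·t_prop = 12·0.0581818 + 2·0.00146957 = 0.701 ms.

0.701 ms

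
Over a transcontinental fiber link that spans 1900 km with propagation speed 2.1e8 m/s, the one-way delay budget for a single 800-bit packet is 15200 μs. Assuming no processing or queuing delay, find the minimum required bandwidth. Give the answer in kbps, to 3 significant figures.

130 kbps

Propagation delay = 1900000 / 210000000 = 9047.62 μs.
Transmission budget = 15200 − 9047.62 = 6152.38 μs.
R ≥ L / t_tx = 800 bits / 0.00615238 s = 130 kbps.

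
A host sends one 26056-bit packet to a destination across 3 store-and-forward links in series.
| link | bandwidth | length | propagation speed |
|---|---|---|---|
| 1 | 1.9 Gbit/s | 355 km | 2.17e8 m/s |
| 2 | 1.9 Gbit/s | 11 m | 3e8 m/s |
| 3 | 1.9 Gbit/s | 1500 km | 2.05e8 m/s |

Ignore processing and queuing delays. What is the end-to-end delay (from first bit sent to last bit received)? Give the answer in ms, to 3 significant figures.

Transmission delay per hop = L/R = 26056/1900000000 = 0.0137137 ms; 3 hops → 0.0411411 ms.
Propagation delays (d/s per hop): 1.63594, 3.66667e-05, 7.31707 ms; sum = 8.95305 ms.
End-to-end = 8.99 ms.

8.99 ms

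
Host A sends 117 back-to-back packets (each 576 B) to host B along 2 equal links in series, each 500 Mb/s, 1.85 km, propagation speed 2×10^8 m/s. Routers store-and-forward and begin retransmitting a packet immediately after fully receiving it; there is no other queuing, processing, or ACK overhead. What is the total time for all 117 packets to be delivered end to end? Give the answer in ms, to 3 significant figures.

1.11 ms

Per-hop transmission t_tx = L/R = 4608/500000000 = 0.009216 ms.
Per-hop propagation t_prop = 1850/200000000 = 0.00925 ms.
Pipeline fill: first packet needs 2·t_tx to clear all hops; remaining 116 packets each add one t_tx.
Total = (2+117-1)·t_tx + 2·t_prop = 118·0.009216 + 2·0.00925 = 1.11 ms.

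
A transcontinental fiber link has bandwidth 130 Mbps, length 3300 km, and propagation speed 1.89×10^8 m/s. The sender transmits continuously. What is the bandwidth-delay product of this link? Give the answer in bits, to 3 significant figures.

Propagation delay = 3300000 / 189000000 = 0.0174603 s.
BDP = R × t_prop = 130000000 × 0.0174603 = 2269840 bits.

2270000 bits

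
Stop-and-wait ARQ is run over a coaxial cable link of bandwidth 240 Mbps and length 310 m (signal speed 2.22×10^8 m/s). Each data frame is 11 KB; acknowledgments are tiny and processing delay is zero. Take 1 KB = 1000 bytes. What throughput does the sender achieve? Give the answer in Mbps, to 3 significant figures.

t_tx = L/R = 88000/240000000 = 0.000366667 s.
t_prop = 310/2.22e+08 = 1.3964e-06 s; RTT = 2.79279e-06 s.
Cycle = t_tx + RTT = 0.000369459 s.
Throughput = L / cycle = 88000 / 0.000369459 = 238 Mbps.

238 Mbps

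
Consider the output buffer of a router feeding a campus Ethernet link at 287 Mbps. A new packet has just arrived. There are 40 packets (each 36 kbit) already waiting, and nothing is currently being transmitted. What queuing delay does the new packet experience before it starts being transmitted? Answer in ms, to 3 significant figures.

5.02 ms

Each queued packet: L/R = 36000/287000000 = 0.125436 ms.
40 queued → 5.01742 ms.
Queuing delay = 5.02 ms.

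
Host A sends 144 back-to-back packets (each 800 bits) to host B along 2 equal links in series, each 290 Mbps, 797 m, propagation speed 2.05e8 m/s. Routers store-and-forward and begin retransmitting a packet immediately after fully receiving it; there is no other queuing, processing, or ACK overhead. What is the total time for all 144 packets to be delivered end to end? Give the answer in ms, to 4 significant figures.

Per-hop transmission t_tx = L/R = 800/290000000 = 0.00275862 ms.
Per-hop propagation t_prop = 797/2.05e+08 = 0.0038878 ms.
Pipeline fill: first packet needs 2·t_tx to clear all hops; remaining 143 packets each add one t_tx.
Total = (2+144-1)·t_tx + 2·t_prop = 145·0.00275862 + 2·0.0038878 = 0.4078 ms.

0.4078 ms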